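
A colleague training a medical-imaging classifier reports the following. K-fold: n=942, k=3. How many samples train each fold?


Fold size = 942/3 = 314
Training per fold = 942 - 314 = 628

628


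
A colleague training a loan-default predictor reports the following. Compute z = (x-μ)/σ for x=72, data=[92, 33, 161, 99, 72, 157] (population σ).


μ = 102.3333, σ = 45.2315
z = (72 - 102.3333)/45.2315 = -0.6706

-0.6706


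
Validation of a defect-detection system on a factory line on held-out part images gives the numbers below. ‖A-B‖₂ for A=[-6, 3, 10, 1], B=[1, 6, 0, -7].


d = √((-6-1)² + (3-6)² + (10-0)² + (1+ 7)²)
  = √(49 + 9 + 100 + 64)
  = √222 = 14.8997

14.8997


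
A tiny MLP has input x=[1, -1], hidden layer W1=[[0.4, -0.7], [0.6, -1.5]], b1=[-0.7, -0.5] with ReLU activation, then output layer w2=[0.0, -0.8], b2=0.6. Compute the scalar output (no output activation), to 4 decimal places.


z1[0] = (0.4)·(1) + (-0.7)·(-1) - 0.7 = 0.4
z1[1] = (0.6)·(1) + (-1.5)·(-1) - 0.5 = 1.6
h = ReLU(z1) = [0.4, 1.6]
output = (0.0)·(0.4) + (-0.8)·(1.6) + 0.6 = -0.68

-0.68


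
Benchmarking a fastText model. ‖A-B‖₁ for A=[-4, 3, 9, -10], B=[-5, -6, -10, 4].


d = |-4+ 5| + |3+ 6| + |9+ 10| + |-10-4|
  = 1 + 9 + 19 + 14
  = 43

43


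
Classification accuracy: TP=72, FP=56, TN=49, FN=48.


Accuracy = (TP+TN)/(TP+TN+FP+FN)
= (72+49)/(225)
= 121/225 = 53.78%

53.78%


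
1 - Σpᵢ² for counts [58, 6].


Probabilities: [58/64, 6/64] ≈ [0.9062, 0.0938]
Σpᵢ² = (3364 + 36)/64² = 3400/4096
Gini = 1 - Σpᵢ² = 1 - 3400/4096 = 0.1699

0.1699


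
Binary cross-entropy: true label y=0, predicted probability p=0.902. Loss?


BCE = -[y·ln(p) + (1-y)·ln(1-p)]
= -0 - 1·ln(1-0.902)
= -ln(0.098) = 2.3228

2.3228


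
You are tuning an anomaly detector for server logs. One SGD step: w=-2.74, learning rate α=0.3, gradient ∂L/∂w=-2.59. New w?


w_new = w - α·∇
= -2.74 - 0.3·-2.59
= -2.74 + 0.777
= -1.963

-1.963


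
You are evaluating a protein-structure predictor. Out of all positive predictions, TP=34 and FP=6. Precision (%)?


Precision = TP/(TP+FP)
= 34/(34+6)
= 34/40 = 85.0%

85.0%


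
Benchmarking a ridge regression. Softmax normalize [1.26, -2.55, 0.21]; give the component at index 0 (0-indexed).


Exponentials: e^1.26=3.5254, e^-2.55=0.0781, e^0.21=1.2337
Sum = 4.8372
Softmax = [0.7288, 0.0161, 0.255]
p[0] = 3.5254/4.8372 = 0.7288

0.7288


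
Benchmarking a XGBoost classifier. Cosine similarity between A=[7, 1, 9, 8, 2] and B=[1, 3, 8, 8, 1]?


A·B = 7·1 + 1·3 + 9·8 + 8·8 + 2·1 = 148
‖A‖ = √199 = 14.1067, ‖B‖ = √139 = 11.7898
cos = 148/(√199·√139) = 148/√27661 = 0.8899

0.8899


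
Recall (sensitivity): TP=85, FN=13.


Recall = TP/(TP+FN)
= 85/(85+13)
= 85/98 = 86.73%

86.73%


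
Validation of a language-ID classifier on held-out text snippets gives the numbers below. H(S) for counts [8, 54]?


Probabilities: [8/62, 54/62] ≈ [0.129, 0.871]
H = -((8/62)·log₂(8/62) + (54/62)·log₂(54/62))
  = 0.5548 bits

0.5548 bits


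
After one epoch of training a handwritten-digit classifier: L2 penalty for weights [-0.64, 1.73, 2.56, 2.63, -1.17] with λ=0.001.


‖w‖₂² = (-0.64)² + (1.73)² + (2.56)² + (2.63)² + (-1.17)²
     = 0.4096 + 2.9929 + 6.5536 + 6.9169 + 1.3689
     = 18.2419
λ·‖w‖₂² = 0.001·18.2419 = 0.018242

0.018242


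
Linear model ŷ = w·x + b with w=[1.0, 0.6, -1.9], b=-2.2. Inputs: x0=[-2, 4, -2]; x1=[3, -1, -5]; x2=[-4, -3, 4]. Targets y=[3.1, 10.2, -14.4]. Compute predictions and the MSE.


ŷ0 = (1.0)·(-2) + (0.6)·(4) + (-1.9)·(-2) - 2.2 = 2.0
ŷ1 = (1.0)·(3) + (0.6)·(-1) + (-1.9)·(-5) - 2.2 = 9.7
ŷ2 = (1.0)·(-4) + (0.6)·(-3) + (-1.9)·(4) - 2.2 = -15.6
errors² = [1.21, 0.25, 1.44]
MSE = 2.9000/3 = 0.9667

0.9667


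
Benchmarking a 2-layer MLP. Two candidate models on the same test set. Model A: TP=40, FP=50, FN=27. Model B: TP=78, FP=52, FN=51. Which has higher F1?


Model A: P=40/90=0.4444, R=40/67=0.597, F1=2PR/(P+R)=2TP/(2TP+FP+FN)=80/157=0.5096
Model B: P=78/130=0.6, R=78/129=0.6047, F1=2PR/(P+R)=2TP/(2TP+FP+FN)=156/259=0.6023
0.5096 < 0.6023 → Model B

Model B


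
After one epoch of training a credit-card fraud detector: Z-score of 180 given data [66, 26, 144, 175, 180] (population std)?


μ = 118.2, σ = 61.5415
z = (180 - 118.2)/61.5415 = 1.0042

1.0042


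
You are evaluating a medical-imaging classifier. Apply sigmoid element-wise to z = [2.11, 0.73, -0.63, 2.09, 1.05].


σ(2.11) = 1/(1+e^-2.11) = 0.8919
σ(0.73) = 1/(1+e^-0.73) = 0.6748
σ(-0.63) = 1/(1+e^0.63) = 0.3475
σ(2.09) = 1/(1+e^-2.09) = 0.8899
σ(1.05) = 1/(1+e^-1.05) = 0.7408
result = [0.8919, 0.6748, 0.3475, 0.8899, 0.7408]

[0.8919, 0.6748, 0.3475, 0.8899, 0.7408]


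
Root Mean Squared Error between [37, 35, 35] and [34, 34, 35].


MSE = 10/3 = 3.3333
RMSE = √(10/3) = 1.8257

1.8257


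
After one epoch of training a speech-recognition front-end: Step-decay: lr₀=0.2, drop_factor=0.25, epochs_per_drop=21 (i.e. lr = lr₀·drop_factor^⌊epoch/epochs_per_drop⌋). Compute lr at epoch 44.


n_drops = ⌊44/21⌋ = 2
lr = 0.2·0.25^2 = 0.2·0.0625 = 0.0125

0.0125


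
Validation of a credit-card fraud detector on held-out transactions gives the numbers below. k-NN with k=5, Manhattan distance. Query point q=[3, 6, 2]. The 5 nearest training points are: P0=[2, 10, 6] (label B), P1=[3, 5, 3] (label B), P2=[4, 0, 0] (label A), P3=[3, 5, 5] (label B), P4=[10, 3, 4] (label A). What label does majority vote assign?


d(q,P0) = 9  (label B)
d(q,P1) = 2  (label B)
d(q,P2) = 9  (label A)
d(q,P3) = 4  (label B)
d(q,P4) = 12  (label A)
Votes: A=2, B=3
Majority → B

B


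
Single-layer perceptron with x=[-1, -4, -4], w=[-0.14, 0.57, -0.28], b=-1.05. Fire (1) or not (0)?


z = (-1)·(-0.14) + (-4)·(0.57) + (-4)·(-0.28) - 1.05
  = -2.07
step(z) = 0 (z<0)

0


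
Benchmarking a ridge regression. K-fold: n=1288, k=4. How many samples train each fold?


Fold size = 1288/4 = 322
Training per fold = 1288 - 322 = 966

966


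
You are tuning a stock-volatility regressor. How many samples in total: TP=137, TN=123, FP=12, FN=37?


Total = TP + TN + FP + FN
= 137 + 123 + 12 + 37
= 309
(Predicted positive: 149, predicted negative: 160)

309


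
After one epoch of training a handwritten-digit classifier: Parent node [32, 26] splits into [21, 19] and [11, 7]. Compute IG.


Parent = [32, 26], H_parent = 0.9923
H_left = 0.9982 (n=40), H_right = 0.9641 (n=18)
H_children = (40/58)·0.9982 + (18/58)·0.9641 = 0.9876
IG = 0.9923 - 0.9876 = 0.0047

0.0047


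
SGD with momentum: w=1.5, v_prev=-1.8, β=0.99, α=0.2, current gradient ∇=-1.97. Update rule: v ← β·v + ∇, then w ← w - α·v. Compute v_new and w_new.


v_new = 0.99·-1.8 - 1.97 = -1.782 - 1.97 = -3.752
w_new = 1.5 - 0.2·-3.752 = 1.5 + 0.7504 = 2.2504

v_new=-3.752, w_new=2.2504


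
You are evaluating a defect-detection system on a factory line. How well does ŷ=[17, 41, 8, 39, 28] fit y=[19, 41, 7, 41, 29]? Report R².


ȳ = 27.4
SS_res = Σ(y-ŷ)² = 10
SS_tot = Σ(y-ȳ)² = 859.2
R² = 1 - SS_res/SS_tot = 1 - 0.0116 = 0.9884

0.9884


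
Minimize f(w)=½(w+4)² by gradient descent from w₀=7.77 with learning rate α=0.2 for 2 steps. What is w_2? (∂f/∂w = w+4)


step 1: grad = 7.77+4 = 11.77; w = 7.77 - 0.2·(11.77) = 5.416
step 2: grad = 5.416+4 = 9.416; w = 5.416 - 0.2·(9.416) = 3.5328

3.5328


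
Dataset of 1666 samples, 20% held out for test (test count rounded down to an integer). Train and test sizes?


Test = ⌊1666·20/100⌋ = 333
Train = 1666 - 333 = 1333

Train: 1333, Test: 333


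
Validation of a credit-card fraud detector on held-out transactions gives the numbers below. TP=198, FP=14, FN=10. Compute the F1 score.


Precision = 198/212 = 0.934
Recall = 198/208 = 0.9519
F1 = 2·P·R/(P+R) = 2·TP/(2·TP+FP+FN) = 396/(396+14+10) = 396/420 = 0.9429

0.9429


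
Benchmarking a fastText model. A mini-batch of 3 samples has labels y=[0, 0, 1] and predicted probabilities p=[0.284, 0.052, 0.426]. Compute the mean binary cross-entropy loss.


L[0] = -ln(1-0.284) = -ln(0.716) = 0.3341
L[1] = -ln(1-0.052) = -ln(0.948) = 0.0534
L[2] = -ln(0.426) = 0.8533
mean = (0.3341 + 0.0534 + 0.8533)/3 = 0.4136

0.4136


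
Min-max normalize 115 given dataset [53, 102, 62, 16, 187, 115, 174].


min=16, max=187
(115-16)/(187-16) = 99/171 = 0.5789

0.5789


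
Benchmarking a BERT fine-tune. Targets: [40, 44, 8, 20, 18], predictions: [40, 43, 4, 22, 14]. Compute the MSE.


Squared errors: (40-40)²=0, (44-43)²=1, (8-4)²=16, (20-22)²=4, (18-14)²=16
Sum = 37
MSE = 37/5 = 37/5

37/5


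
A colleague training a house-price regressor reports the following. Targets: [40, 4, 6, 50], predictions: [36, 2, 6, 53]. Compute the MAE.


Absolute errors: |40-36|=4, |4-2|=2, |6-6|=0, |50-53|=3
Sum = 9
MAE = 9/4 = 9/4

9/4


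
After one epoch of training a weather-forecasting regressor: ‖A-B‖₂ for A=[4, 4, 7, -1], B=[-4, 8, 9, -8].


d = √((4+ 4)² + (4-8)² + (7-9)² + (-1+ 8)²)
  = √(64 + 16 + 4 + 49)
  = √133 = 11.5326

11.5326


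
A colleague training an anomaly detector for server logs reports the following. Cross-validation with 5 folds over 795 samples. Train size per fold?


Fold size = 795/5 = 159
Training per fold = 795 - 159 = 636

636


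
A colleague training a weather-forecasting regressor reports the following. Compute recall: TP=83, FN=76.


Recall = TP/(TP+FN)
= 83/(83+76)
= 83/159 = 52.2%

52.2%


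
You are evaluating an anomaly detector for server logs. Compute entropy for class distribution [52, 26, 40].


Probabilities: [52/118, 26/118, 40/118] ≈ [0.4407, 0.2203, 0.339]
H = -((52/118)·log₂(52/118) + (26/118)·log₂(26/118) + (40/118)·log₂(40/118))
  = 1.5309 bits

1.5309 bits


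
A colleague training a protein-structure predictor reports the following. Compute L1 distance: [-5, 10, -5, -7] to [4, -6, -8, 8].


d = |-5-4| + |10+ 6| + |-5+ 8| + |-7-8|
  = 9 + 16 + 3 + 15
  = 43

43


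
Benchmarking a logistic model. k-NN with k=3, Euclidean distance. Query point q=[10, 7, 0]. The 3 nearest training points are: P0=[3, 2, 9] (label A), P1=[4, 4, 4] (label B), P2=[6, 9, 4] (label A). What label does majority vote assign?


d(q,P0) = 12.4499  (label A)
d(q,P1) = 7.8102  (label B)
d(q,P2) = 6.0  (label A)
Votes: A=2, B=1
Majority → A

A


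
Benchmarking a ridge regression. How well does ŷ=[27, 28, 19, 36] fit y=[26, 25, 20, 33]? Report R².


ȳ = 26
SS_res = Σ(y-ŷ)² = 20
SS_tot = Σ(y-ȳ)² = 86
R² = 1 - SS_res/SS_tot = 1 - 0.2326 = 0.7674

0.7674


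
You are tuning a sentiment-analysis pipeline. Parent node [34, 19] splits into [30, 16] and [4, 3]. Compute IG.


Parent = [34, 19], H_parent = 0.9414
H_left = 0.9321 (n=46), H_right = 0.9852 (n=7)
H_children = (46/53)·0.9321 + (7/53)·0.9852 = 0.9391
IG = 0.9414 - 0.9391 = 0.0023

0.0023


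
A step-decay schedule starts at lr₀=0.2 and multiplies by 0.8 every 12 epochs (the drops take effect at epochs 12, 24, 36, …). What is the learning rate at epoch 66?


n_drops = ⌊66/12⌋ = 5
lr = 0.2·0.8^5 = 0.2·0.32768 = 0.065536

0.065536


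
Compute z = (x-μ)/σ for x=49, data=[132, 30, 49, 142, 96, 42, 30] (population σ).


μ = 74.4286, σ = 44.7081
z = (49 - 74.4286)/44.7081 = -0.5688

-0.5688


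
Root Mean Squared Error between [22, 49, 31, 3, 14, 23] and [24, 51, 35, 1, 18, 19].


MSE = 60/6 = 10
RMSE = √(60/6) = 3.1623

3.1623


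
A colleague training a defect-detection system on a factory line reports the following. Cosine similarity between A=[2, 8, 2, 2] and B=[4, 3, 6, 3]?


A·B = 2·4 + 8·3 + 2·6 + 2·3 = 50
‖A‖ = √76 = 8.7178, ‖B‖ = √70 = 8.3666
cos = 50/(√76·√70) = 50/√5320 = 0.6855

0.6855


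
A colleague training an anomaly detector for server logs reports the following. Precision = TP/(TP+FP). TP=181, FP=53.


Precision = TP/(TP+FP)
= 181/(181+53)
= 181/234 = 77.35%

77.35%


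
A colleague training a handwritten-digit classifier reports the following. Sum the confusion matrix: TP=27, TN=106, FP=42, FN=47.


Total = TP + TN + FP + FN
= 27 + 106 + 42 + 47
= 222
(Predicted positive: 69, predicted negative: 153)

222


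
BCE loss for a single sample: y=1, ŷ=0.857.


BCE = -[y·ln(p) + (1-y)·ln(1-p)]
= -1·ln(0.857) - 0
= -ln(0.857) = 0.1543

0.1543


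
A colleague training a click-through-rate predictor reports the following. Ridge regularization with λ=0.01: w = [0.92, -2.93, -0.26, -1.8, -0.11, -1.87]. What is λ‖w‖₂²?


‖w‖₂² = (0.92)² + (-2.93)² + (-0.26)² + (-1.8)² + (-0.11)² + (-1.87)²
     = 0.8464 + 8.5849 + 0.0676 + 3.24 + 0.0121 + 3.4969
     = 16.2479
λ·‖w‖₂² = 0.01·16.2479 = 0.162479

0.162479


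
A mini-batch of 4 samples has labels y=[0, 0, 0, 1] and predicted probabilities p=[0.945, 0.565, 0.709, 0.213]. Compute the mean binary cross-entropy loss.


L[0] = -ln(1-0.945) = -ln(0.055) = 2.9004
L[1] = -ln(1-0.565) = -ln(0.435) = 0.8324
L[2] = -ln(1-0.709) = -ln(0.291) = 1.2344
L[3] = -ln(0.213) = 1.5465
mean = (2.9004 + 0.8324 + 1.2344 + 1.5465)/4 = 1.6284

1.6284


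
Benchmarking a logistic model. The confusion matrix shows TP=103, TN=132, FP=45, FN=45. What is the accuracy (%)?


Accuracy = (TP+TN)/(TP+TN+FP+FN)
= (103+132)/(325)
= 235/325 = 72.31%

72.31%


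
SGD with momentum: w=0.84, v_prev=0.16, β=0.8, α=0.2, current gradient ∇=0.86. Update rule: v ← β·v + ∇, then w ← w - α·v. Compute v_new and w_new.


v_new = 0.8·0.16 + 0.86 = 0.128 + 0.86 = 0.988
w_new = 0.84 - 0.2·0.988 = 0.84 - 0.1976 = 0.6424

v_new=0.988, w_new=0.6424


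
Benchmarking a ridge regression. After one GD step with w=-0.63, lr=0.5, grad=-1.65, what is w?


w_new = w - α·∇
= -0.63 - 0.5·-1.65
= -0.63 + 0.825
= 0.195

0.195


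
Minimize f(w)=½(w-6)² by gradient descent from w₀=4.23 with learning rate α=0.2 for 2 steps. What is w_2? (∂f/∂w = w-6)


step 1: grad = 4.23-6 = -1.77; w = 4.23 - 0.2·(-1.77) = 4.584
step 2: grad = 4.584-6 = -1.416; w = 4.584 - 0.2·(-1.416) = 4.8672

4.8672


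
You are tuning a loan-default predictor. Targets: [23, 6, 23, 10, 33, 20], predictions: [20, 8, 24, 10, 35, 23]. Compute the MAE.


Absolute errors: |23-20|=3, |6-8|=2, |23-24|=1, |10-10|=0, |33-35|=2, |20-23|=3
Sum = 11
MAE = 11/6 = 11/6

11/6


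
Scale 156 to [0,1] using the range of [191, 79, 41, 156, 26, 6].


min=6, max=191
(156-6)/(191-6) = 150/185 = 0.8108

0.8108


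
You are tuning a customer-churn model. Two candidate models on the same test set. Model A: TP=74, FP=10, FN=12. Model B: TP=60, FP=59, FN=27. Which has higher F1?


Model A: P=74/84=0.881, R=74/86=0.8605, F1=2PR/(P+R)=2TP/(2TP+FP+FN)=148/170=0.8706
Model B: P=60/119=0.5042, R=60/87=0.6897, F1=2PR/(P+R)=2TP/(2TP+FP+FN)=120/206=0.5825
0.8706 > 0.5825 → Model A

Model A


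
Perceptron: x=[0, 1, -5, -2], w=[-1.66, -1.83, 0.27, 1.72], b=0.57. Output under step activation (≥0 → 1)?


z = (0)·(-1.66) + (1)·(-1.83) + (-5)·(0.27) + (-2)·(1.72) + 0.57
  = -6.05
step(z) = 0 (z<0)

0


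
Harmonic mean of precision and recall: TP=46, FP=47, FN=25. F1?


Precision = 46/93 = 0.4946
Recall = 46/71 = 0.6479
F1 = 2·P·R/(P+R) = 2·TP/(2·TP+FP+FN) = 92/(92+47+25) = 92/164 = 0.561

0.561


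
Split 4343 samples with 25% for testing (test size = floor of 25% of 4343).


Test = ⌊4343·25/100⌋ = 1085
Train = 4343 - 1085 = 3258

Train: 3258, Test: 1085


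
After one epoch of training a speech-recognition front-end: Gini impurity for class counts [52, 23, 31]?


Probabilities: [52/106, 23/106, 31/106] ≈ [0.4906, 0.217, 0.2925]
Σpᵢ² = (2704 + 529 + 961)/106² = 4194/11236
Gini = 1 - Σpᵢ² = 1 - 4194/11236 = 0.6267

0.6267


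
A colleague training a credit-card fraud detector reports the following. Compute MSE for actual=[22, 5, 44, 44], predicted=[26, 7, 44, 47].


Squared errors: (22-26)²=16, (5-7)²=4, (44-44)²=0, (44-47)²=9
Sum = 29
MSE = 29/4 = 29/4

29/4


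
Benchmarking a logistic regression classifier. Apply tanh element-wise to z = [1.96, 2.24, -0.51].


tanh(1.96) = 0.9611
tanh(2.24) = 0.9776
tanh(-0.51) = -0.4699
result = [0.9611, 0.9776, -0.4699]

[0.9611, 0.9776, -0.4699]


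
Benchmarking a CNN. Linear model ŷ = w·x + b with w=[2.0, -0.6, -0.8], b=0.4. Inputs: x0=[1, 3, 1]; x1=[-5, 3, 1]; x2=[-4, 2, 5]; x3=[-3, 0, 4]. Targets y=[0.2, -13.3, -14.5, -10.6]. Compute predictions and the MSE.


ŷ0 = (2.0)·(1) + (-0.6)·(3) + (-0.8)·(1) + 0.4 = -0.2
ŷ1 = (2.0)·(-5) + (-0.6)·(3) + (-0.8)·(1) + 0.4 = -12.2
ŷ2 = (2.0)·(-4) + (-0.6)·(2) + (-0.8)·(5) + 0.4 = -12.8
ŷ3 = (2.0)·(-3) + (-0.6)·(0) + (-0.8)·(4) + 0.4 = -8.8
errors² = [0.16, 1.21, 2.89, 3.24]
MSE = 7.5000/4 = 1.875

1.875


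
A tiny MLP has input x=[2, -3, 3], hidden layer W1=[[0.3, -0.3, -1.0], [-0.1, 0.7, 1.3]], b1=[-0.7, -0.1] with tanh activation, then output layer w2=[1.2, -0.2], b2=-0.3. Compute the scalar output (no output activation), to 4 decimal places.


z1[0] = (0.3)·(2) + (-0.3)·(-3) + (-1.0)·(3) - 0.7 = -2.2
z1[1] = (-0.1)·(2) + (0.7)·(-3) + (1.3)·(3) - 0.1 = 1.5
h = tanh(z1) = [-0.9757, 0.9051]
output = (1.2)·(-0.9757) + (-0.2)·(0.9051) - 0.3 = -1.6519

-1.6519


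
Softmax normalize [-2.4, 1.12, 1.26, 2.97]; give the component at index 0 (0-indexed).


Exponentials: e^-2.4=0.0907, e^1.12=3.0649, e^1.26=3.5254, e^2.97=19.4919
Sum = 26.1729
Softmax = [0.0035, 0.1171, 0.1347, 0.7447]
p[0] = 0.0907/26.1729 = 0.0035

0.0035


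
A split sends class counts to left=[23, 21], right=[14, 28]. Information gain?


Parent = [37, 49], H_parent = 0.9859
H_left = 0.9985 (n=44), H_right = 0.9183 (n=42)
H_children = (44/86)·0.9985 + (42/86)·0.9183 = 0.9593
IG = 0.9859 - 0.9593 = 0.0266

0.0266


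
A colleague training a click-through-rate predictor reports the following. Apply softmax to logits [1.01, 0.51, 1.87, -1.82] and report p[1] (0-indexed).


Exponentials: e^1.01=2.7456, e^0.51=1.6653, e^1.87=6.4883, e^-1.82=0.162
Sum = 11.0612
Softmax = [0.2482, 0.1506, 0.5866, 0.0146]
p[1] = 1.6653/11.0612 = 0.1506

0.1506


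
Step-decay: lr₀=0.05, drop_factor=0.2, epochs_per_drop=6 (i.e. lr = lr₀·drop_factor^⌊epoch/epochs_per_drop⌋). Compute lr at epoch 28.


n_drops = ⌊28/6⌋ = 4
lr = 0.05·0.2^4 = 0.05·0.0016 = 0.00008

0.00008


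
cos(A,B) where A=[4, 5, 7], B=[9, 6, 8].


A·B = 4·9 + 5·6 + 7·8 = 122
‖A‖ = √90 = 9.4868, ‖B‖ = √181 = 13.4536
cos = 122/(√90·√181) = 122/√16290 = 0.9559

0.9559


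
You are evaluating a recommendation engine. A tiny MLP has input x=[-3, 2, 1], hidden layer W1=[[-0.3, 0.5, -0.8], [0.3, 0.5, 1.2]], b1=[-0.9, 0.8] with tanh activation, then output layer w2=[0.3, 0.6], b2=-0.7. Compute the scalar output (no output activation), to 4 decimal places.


z1[0] = (-0.3)·(-3) + (0.5)·(2) + (-0.8)·(1) - 0.9 = 0.2
z1[1] = (0.3)·(-3) + (0.5)·(2) + (1.2)·(1) + 0.8 = 2.1
h = tanh(z1) = [0.1974, 0.9705]
output = (0.3)·(0.1974) + (0.6)·(0.9705) - 0.7 = -0.0585

-0.0585


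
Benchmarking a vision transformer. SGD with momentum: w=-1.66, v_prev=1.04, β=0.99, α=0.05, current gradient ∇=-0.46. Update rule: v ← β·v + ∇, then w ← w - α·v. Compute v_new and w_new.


v_new = 0.99·1.04 - 0.46 = 1.0296 - 0.46 = 0.5696
w_new = -1.66 - 0.05·0.5696 = -1.66 - 0.02848 = -1.68848

v_new=0.5696, w_new=-1.68848


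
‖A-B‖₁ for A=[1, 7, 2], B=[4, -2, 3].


d = |1-4| + |7+ 2| + |2-3|
  = 3 + 9 + 1
  = 13

13


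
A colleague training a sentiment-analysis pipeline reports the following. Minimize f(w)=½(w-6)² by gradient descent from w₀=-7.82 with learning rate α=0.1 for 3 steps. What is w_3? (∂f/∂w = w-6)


step 1: grad = -7.82-6 = -13.82; w = -7.82 - 0.1·(-13.82) = -6.438
step 2: grad = -6.438-6 = -12.438; w = -6.438 - 0.1·(-12.438) = -5.1942
step 3: grad = -5.1942-6 = -11.1942; w = -5.1942 - 0.1·(-11.1942) = -4.07478

-4.07478


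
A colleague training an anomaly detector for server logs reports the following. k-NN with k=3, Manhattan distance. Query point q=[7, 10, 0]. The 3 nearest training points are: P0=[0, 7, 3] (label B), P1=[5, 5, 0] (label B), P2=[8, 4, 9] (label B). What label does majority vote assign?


d(q,P0) = 13  (label B)
d(q,P1) = 7  (label B)
d(q,P2) = 16  (label B)
Votes: A=0, B=3
Majority → B

B


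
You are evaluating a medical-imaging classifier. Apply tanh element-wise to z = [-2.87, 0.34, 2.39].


tanh(-2.87) = -0.9936
tanh(0.34) = 0.3275
tanh(2.39) = 0.9833
result = [-0.9936, 0.3275, 0.9833]

[-0.9936, 0.3275, 0.9833]


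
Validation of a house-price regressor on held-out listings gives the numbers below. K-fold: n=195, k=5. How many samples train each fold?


Fold size = 195/5 = 39
Training per fold = 195 - 39 = 156

156


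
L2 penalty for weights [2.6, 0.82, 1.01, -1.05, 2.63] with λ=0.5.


‖w‖₂² = (2.6)² + (0.82)² + (1.01)² + (-1.05)² + (2.63)²
     = 6.76 + 0.6724 + 1.0201 + 1.1025 + 6.9169
     = 16.4719
λ·‖w‖₂² = 0.5·16.4719 = 8.23595

8.23595


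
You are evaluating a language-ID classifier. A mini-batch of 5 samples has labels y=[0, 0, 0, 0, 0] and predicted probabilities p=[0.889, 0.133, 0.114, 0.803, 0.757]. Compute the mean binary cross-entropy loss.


L[0] = -ln(1-0.889) = -ln(0.111) = 2.1982
L[1] = -ln(1-0.133) = -ln(0.867) = 0.1427
L[2] = -ln(1-0.114) = -ln(0.886) = 0.121
L[3] = -ln(1-0.803) = -ln(0.197) = 1.6246
L[4] = -ln(1-0.757) = -ln(0.243) = 1.4147
mean = (2.1982 + 0.1427 + 0.121 + 1.6246 + 1.4147)/5 = 1.1002

1.1002


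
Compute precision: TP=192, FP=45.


Precision = TP/(TP+FP)
= 192/(192+45)
= 192/237 = 81.01%

81.01%


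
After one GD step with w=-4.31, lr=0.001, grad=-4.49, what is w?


w_new = w - α·∇
= -4.31 - 0.001·-4.49
= -4.31 + 0.00449
= -4.30551

-4.30551


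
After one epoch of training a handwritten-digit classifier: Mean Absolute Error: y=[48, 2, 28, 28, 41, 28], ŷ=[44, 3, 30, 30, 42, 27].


Absolute errors: |48-44|=4, |2-3|=1, |28-30|=2, |28-30|=2, |41-42|=1, |28-27|=1
Sum = 11
MAE = 11/6 = 11/6

11/6


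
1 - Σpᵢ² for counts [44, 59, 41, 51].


Probabilities: [44/195, 59/195, 41/195, 51/195] ≈ [0.2256, 0.3026, 0.2103, 0.2615]
Σpᵢ² = (1936 + 3481 + 1681 + 2601)/195² = 9699/38025
Gini = 1 - Σpᵢ² = 1 - 9699/38025 = 0.7449

0.7449


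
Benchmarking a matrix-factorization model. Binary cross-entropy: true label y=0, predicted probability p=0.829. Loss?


BCE = -[y·ln(p) + (1-y)·ln(1-p)]
= -0 - 1·ln(1-0.829)
= -ln(0.171) = 1.7661

1.7661


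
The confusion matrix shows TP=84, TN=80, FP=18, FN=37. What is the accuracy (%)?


Accuracy = (TP+TN)/(TP+TN+FP+FN)
= (84+80)/(219)
= 164/219 = 74.89%

74.89%


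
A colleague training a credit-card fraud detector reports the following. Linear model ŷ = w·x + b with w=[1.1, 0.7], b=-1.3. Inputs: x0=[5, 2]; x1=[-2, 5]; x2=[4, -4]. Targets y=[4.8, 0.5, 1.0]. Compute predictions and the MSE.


ŷ0 = (1.1)·(5) + (0.7)·(2) - 1.3 = 5.6
ŷ1 = (1.1)·(-2) + (0.7)·(5) - 1.3 = -0.0
ŷ2 = (1.1)·(4) + (0.7)·(-4) - 1.3 = 0.3
errors² = [0.64, 0.25, 0.49]
MSE = 1.3800/3 = 0.46

0.46


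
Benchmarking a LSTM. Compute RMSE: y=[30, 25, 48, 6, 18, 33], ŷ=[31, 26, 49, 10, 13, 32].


MSE = 45/6 = 7.5
RMSE = √(45/6) = 2.7386

2.7386


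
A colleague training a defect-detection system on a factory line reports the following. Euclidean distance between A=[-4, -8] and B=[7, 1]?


d = √((-4-7)² + (-8-1)²)
  = √(121 + 81)
  = √202 = 14.2127

14.2127


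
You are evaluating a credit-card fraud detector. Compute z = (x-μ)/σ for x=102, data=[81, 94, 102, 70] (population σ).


μ = 86.75, σ = 12.2347
z = (102 - 86.75)/12.2347 = 1.2465

1.2465


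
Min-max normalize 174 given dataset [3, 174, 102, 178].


min=3, max=178
(174-3)/(178-3) = 171/175 = 0.9771

0.9771


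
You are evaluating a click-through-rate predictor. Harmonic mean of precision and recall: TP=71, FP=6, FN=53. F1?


Precision = 71/77 = 0.9221
Recall = 71/124 = 0.5726
F1 = 2·P·R/(P+R) = 2·TP/(2·TP+FP+FN) = 142/(142+6+53) = 142/201 = 0.7065

0.7065


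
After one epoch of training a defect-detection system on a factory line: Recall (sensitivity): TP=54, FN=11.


Recall = TP/(TP+FN)
= 54/(54+11)
= 54/65 = 83.08%

83.08%


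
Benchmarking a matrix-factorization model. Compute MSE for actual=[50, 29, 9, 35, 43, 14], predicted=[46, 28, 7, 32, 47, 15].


Squared errors: (50-46)²=16, (29-28)²=1, (9-7)²=4, (35-32)²=9, (43-47)²=16, (14-15)²=1
Sum = 47
MSE = 47/6 = 47/6

47/6


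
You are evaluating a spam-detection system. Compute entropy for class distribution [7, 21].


Probabilities: [7/28, 21/28] ≈ [0.25, 0.75]
H = -((7/28)·log₂(7/28) + (21/28)·log₂(21/28))
  = 0.8113 bits

0.8113 bits


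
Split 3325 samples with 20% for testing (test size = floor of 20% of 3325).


Test = ⌊3325·20/100⌋ = 665
Train = 3325 - 665 = 2660

Train: 2660, Test: 665


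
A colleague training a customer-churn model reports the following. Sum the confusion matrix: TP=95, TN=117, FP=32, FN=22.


Total = TP + TN + FP + FN
= 95 + 117 + 32 + 22
= 266
(Predicted positive: 127, predicted negative: 139)

266


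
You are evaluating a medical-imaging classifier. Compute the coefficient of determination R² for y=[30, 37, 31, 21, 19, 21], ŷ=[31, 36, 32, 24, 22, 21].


ȳ = 26.5
SS_res = Σ(y-ŷ)² = 21
SS_tot = Σ(y-ȳ)² = 259.5
R² = 1 - SS_res/SS_tot = 1 - 0.0809 = 0.9191

0.9191


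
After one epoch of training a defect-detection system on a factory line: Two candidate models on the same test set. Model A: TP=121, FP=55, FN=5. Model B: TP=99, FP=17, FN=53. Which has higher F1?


Model A: P=121/176=0.6875, R=121/126=0.9603, F1=2PR/(P+R)=2TP/(2TP+FP+FN)=242/302=0.8013
Model B: P=99/116=0.8534, R=99/152=0.6513, F1=2PR/(P+R)=2TP/(2TP+FP+FN)=198/268=0.7388
0.8013 > 0.7388 → Model A

Model A


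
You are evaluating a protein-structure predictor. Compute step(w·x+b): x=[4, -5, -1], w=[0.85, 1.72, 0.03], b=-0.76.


z = (4)·(0.85) + (-5)·(1.72) + (-1)·(0.03) - 0.76
  = -5.99
step(z) = 0 (z<0)

0


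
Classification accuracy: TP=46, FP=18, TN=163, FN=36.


Accuracy = (TP+TN)/(TP+TN+FP+FN)
= (46+163)/(263)
= 209/263 = 79.47%

79.47%


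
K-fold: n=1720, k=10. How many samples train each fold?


Fold size = 1720/10 = 172
Training per fold = 1720 - 172 = 1548

1548


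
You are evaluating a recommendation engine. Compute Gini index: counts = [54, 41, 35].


Probabilities: [54/130, 41/130, 35/130] ≈ [0.4154, 0.3154, 0.2692]
Σpᵢ² = (2916 + 1681 + 1225)/130² = 5822/16900
Gini = 1 - Σpᵢ² = 1 - 5822/16900 = 0.6555

0.6555


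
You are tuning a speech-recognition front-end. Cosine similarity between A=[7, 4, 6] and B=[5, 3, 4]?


A·B = 7·5 + 4·3 + 6·4 = 71
‖A‖ = √101 = 10.0499, ‖B‖ = √50 = 7.0711
cos = 71/(√101·√50) = 71/√5050 = 0.9991

0.9991


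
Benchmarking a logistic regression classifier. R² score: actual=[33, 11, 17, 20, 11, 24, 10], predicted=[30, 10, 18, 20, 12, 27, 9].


ȳ = 18
SS_res = Σ(y-ŷ)² = 22
SS_tot = Σ(y-ȳ)² = 428
R² = 1 - SS_res/SS_tot = 1 - 0.0514 = 0.9486

0.9486


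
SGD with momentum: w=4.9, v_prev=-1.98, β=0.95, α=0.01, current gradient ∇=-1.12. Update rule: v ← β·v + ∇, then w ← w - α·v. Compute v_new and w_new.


v_new = 0.95·-1.98 - 1.12 = -1.881 - 1.12 = -3.001
w_new = 4.9 - 0.01·-3.001 = 4.9 + 0.03001 = 4.93001

v_new=-3.001, w_new=4.93001


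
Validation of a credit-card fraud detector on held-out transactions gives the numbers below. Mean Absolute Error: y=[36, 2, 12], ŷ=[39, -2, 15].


Absolute errors: |36-39|=3, |2+ 2|=4, |12-15|=3
Sum = 10
MAE = 10/3 = 10/3

10/3


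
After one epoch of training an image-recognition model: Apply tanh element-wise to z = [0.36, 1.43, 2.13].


tanh(0.36) = 0.3452
tanh(1.43) = 0.8917
tanh(2.13) = 0.9721
result = [0.3452, 0.8917, 0.9721]

[0.3452, 0.8917, 0.9721]


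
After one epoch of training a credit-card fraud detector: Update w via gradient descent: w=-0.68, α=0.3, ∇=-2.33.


w_new = w - α·∇
= -0.68 - 0.3·-2.33
= -0.68 + 0.699
= 0.019

0.019


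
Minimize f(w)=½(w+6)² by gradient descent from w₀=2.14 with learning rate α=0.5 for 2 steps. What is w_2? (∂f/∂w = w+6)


step 1: grad = 2.14+6 = 8.14; w = 2.14 - 0.5·(8.14) = -1.93
step 2: grad = -1.93+6 = 4.07; w = -1.93 - 0.5·(4.07) = -3.965

-3.965


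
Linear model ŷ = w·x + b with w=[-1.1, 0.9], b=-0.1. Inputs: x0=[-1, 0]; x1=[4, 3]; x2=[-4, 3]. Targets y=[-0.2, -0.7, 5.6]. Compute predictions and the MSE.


ŷ0 = (-1.1)·(-1) + (0.9)·(0) - 0.1 = 1.0
ŷ1 = (-1.1)·(4) + (0.9)·(3) - 0.1 = -1.8
ŷ2 = (-1.1)·(-4) + (0.9)·(3) - 0.1 = 7.0
errors² = [1.44, 1.21, 1.96]
MSE = 4.6100/3 = 1.5367

1.5367


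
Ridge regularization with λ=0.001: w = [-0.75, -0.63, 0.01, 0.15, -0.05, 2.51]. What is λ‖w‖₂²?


‖w‖₂² = (-0.75)² + (-0.63)² + (0.01)² + (0.15)² + (-0.05)² + (2.51)²
     = 0.5625 + 0.3969 + 0.0001 + 0.0225 + 0.0025 + 6.3001
     = 7.2846
λ·‖w‖₂² = 0.001·7.2846 = 0.007285

0.007285


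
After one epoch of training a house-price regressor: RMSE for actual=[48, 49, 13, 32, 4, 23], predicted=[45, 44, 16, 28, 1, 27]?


MSE = 84/6 = 14
RMSE = √(84/6) = 3.7417

3.7417


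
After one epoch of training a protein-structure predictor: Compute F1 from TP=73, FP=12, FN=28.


Precision = 73/85 = 0.8588
Recall = 73/101 = 0.7228
F1 = 2·P·R/(P+R) = 2·TP/(2·TP+FP+FN) = 146/(146+12+28) = 146/186 = 0.7849

0.7849


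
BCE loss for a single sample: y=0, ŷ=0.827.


BCE = -[y·ln(p) + (1-y)·ln(1-p)]
= -0 - 1·ln(1-0.827)
= -ln(0.173) = 1.7545

1.7545


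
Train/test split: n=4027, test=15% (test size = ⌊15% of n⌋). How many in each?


Test = ⌊4027·15/100⌋ = 604
Train = 4027 - 604 = 3423

Train: 3423, Test: 604


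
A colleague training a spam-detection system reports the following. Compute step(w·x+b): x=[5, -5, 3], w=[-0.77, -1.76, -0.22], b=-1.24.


z = (5)·(-0.77) + (-5)·(-1.76) + (3)·(-0.22) - 1.24
  = 3.05
step(z) = 1 (z≥0)

1


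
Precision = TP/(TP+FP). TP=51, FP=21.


Precision = TP/(TP+FP)
= 51/(51+21)
= 51/72 = 70.83%

70.83%


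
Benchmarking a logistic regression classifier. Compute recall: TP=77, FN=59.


Recall = TP/(TP+FN)
= 77/(77+59)
= 77/136 = 56.62%

56.62%


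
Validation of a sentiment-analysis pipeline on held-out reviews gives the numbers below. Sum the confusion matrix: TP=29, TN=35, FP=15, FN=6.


Total = TP + TN + FP + FN
= 29 + 35 + 15 + 6
= 85
(Predicted positive: 44, predicted negative: 41)

85


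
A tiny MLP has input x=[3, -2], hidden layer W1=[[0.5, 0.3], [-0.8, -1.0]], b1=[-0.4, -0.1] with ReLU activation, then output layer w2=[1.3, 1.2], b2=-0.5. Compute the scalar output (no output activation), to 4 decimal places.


z1[0] = (0.5)·(3) + (0.3)·(-2) - 0.4 = 0.5
z1[1] = (-0.8)·(3) + (-1.0)·(-2) - 0.1 = -0.5
h = ReLU(z1) = [0.5, 0.0]
output = (1.3)·(0.5) + (1.2)·(0.0) - 0.5 = 0.15

0.15


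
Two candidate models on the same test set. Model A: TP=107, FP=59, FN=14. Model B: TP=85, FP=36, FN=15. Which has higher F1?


Model A: P=107/166=0.6446, R=107/121=0.8843, F1=2PR/(P+R)=2TP/(2TP+FP+FN)=214/287=0.7456
Model B: P=85/121=0.7025, R=85/100=0.85, F1=2PR/(P+R)=2TP/(2TP+FP+FN)=170/221=0.7692
0.7456 < 0.7692 → Model B

Model B


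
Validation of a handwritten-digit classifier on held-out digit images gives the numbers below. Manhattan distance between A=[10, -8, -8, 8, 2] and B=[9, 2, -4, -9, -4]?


d = |10-9| + |-8-2| + |-8+ 4| + |8+ 9| + |2+ 4|
  = 1 + 10 + 4 + 17 + 6
  = 38

38


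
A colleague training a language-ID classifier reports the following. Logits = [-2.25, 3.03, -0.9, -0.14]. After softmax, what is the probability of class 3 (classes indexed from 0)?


Exponentials: e^-2.25=0.1054, e^3.03=20.6972, e^-0.9=0.4066, e^-0.14=0.8694
Sum = 22.0786
Softmax = [0.0048, 0.9374, 0.0184, 0.0394]
p[3] = 0.8694/22.0786 = 0.0394

0.0394


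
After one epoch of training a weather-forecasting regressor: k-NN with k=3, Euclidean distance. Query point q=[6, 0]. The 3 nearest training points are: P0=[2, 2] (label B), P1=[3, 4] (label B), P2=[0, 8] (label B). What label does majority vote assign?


d(q,P0) = 4.4721  (label B)
d(q,P1) = 5.0  (label B)
d(q,P2) = 10.0  (label B)
Votes: A=0, B=3
Majority → B

B


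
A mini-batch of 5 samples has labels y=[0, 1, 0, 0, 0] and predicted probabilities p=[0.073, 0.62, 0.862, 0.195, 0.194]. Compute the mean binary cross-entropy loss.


L[0] = -ln(1-0.073) = -ln(0.927) = 0.0758
L[1] = -ln(0.62) = 0.478
L[2] = -ln(1-0.862) = -ln(0.138) = 1.9805
L[3] = -ln(1-0.195) = -ln(0.805) = 0.2169
L[4] = -ln(1-0.194) = -ln(0.806) = 0.2157
mean = (0.0758 + 0.478 + 1.9805 + 0.2169 + 0.2157)/5 = 0.5934

0.5934


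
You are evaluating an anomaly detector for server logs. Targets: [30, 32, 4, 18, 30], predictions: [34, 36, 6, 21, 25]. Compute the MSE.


Squared errors: (30-34)²=16, (32-36)²=16, (4-6)²=4, (18-21)²=9, (30-25)²=25
Sum = 70
MSE = 70/5 = 14

14


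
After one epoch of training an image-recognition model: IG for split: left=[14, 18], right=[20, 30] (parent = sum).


Parent = [34, 48], H_parent = 0.9789
H_left = 0.9887 (n=32), H_right = 0.971 (n=50)
H_children = (32/82)·0.9887 + (50/82)·0.971 = 0.9779
IG = 0.9789 - 0.9779 = 0.001

0.001


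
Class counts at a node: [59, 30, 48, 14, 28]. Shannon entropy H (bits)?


Probabilities: [59/179, 30/179, 48/179, 14/179, 28/179] ≈ [0.3296, 0.1676, 0.2682, 0.0782, 0.1564]
H = -((59/179)·log₂(59/179) + (30/179)·log₂(30/179) + (48/179)·log₂(48/179) + (14/179)·log₂(14/179) + (28/179)·log₂(28/179))
  = 2.175 bits

2.175 bits


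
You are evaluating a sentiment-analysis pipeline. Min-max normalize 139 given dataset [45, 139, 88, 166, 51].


min=45, max=166
(139-45)/(166-45) = 94/121 = 0.7769

0.7769


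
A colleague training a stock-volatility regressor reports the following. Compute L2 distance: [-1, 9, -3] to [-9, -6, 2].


d = √((-1+ 9)² + (9+ 6)² + (-3-2)²)
  = √(64 + 225 + 25)
  = √314 = 17.72

17.72


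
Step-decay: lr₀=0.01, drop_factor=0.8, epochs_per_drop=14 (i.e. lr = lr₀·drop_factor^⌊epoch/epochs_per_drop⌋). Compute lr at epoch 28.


n_drops = ⌊28/14⌋ = 2
lr = 0.01·0.8^2 = 0.01·0.64 = 0.0064

0.0064


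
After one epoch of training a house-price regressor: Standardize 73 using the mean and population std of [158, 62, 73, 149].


μ = 110.5, σ = 43.2926
z = (73 - 110.5)/43.2926 = -0.8662

-0.8662


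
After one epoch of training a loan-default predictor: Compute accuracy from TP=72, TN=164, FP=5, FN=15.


Accuracy = (TP+TN)/(TP+TN+FP+FN)
= (72+164)/(256)
= 236/256 = 92.19%

92.19%


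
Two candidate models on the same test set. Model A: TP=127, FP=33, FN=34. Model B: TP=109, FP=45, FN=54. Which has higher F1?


Model A: P=127/160=0.7937, R=127/161=0.7888, F1=2PR/(P+R)=2TP/(2TP+FP+FN)=254/321=0.7913
Model B: P=109/154=0.7078, R=109/163=0.6687, F1=2PR/(P+R)=2TP/(2TP+FP+FN)=218/317=0.6877
0.7913 > 0.6877 → Model A

Model A


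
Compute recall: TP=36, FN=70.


Recall = TP/(TP+FN)
= 36/(36+70)
= 36/106 = 33.96%

33.96%


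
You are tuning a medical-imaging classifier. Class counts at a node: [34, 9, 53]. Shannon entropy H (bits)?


Probabilities: [34/96, 9/96, 53/96] ≈ [0.3542, 0.0938, 0.5521]
H = -((34/96)·log₂(34/96) + (9/96)·log₂(9/96) + (53/96)·log₂(53/96))
  = 1.3237 bits

1.3237 bits


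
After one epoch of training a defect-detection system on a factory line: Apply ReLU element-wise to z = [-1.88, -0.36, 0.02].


ReLU(-1.88) = max(0, -1.88) = 0.0
ReLU(-0.36) = max(0, -0.36) = 0.0
ReLU(0.02) = max(0, 0.02) = 0.02
result = [0.0, 0.0, 0.02]

[0.0, 0.0, 0.02]


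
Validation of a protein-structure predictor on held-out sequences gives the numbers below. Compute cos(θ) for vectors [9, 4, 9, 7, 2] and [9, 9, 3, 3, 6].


A·B = 9·9 + 4·9 + 9·3 + 7·3 + 2·6 = 177
‖A‖ = √231 = 15.1987, ‖B‖ = √216 = 14.6969
cos = 177/(√231·√216) = 177/√49896 = 0.7924

0.7924


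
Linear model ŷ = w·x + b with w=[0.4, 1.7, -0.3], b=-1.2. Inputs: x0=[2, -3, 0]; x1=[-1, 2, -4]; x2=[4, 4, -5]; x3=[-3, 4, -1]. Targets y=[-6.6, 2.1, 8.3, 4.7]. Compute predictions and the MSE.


ŷ0 = (0.4)·(2) + (1.7)·(-3) + (-0.3)·(0) - 1.2 = -5.5
ŷ1 = (0.4)·(-1) + (1.7)·(2) + (-0.3)·(-4) - 1.2 = 3.0
ŷ2 = (0.4)·(4) + (1.7)·(4) + (-0.3)·(-5) - 1.2 = 8.7
ŷ3 = (0.4)·(-3) + (1.7)·(4) + (-0.3)·(-1) - 1.2 = 4.7
errors² = [1.21, 0.81, 0.16, 0.0]
MSE = 2.1800/4 = 0.545

0.545


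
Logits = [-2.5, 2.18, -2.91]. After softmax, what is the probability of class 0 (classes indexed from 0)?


Exponentials: e^-2.5=0.0821, e^2.18=8.8463, e^-2.91=0.0545
Sum = 8.9829
Softmax = [0.0091, 0.9848, 0.0061]
p[0] = 0.0821/8.9829 = 0.0091

0.0091


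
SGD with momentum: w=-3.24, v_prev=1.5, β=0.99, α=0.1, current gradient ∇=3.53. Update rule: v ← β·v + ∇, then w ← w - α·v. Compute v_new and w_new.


v_new = 0.99·1.5 + 3.53 = 1.485 + 3.53 = 5.015
w_new = -3.24 - 0.1·5.015 = -3.24 - 0.5015 = -3.7415

v_new=5.015, w_new=-3.7415


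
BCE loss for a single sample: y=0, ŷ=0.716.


BCE = -[y·ln(p) + (1-y)·ln(1-p)]
= -0 - 1·ln(1-0.716)
= -ln(0.284) = 1.2588

1.2588


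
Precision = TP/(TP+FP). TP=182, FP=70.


Precision = TP/(TP+FP)
= 182/(182+70)
= 182/252 = 72.22%

72.22%


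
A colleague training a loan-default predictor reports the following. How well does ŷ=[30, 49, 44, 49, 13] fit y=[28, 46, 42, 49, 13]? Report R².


ȳ = 35.6
SS_res = Σ(y-ŷ)² = 17
SS_tot = Σ(y-ȳ)² = 897.2
R² = 1 - SS_res/SS_tot = 1 - 0.0189 = 0.9811

0.9811


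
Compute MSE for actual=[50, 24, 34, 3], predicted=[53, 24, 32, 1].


Squared errors: (50-53)²=9, (24-24)²=0, (34-32)²=4, (3-1)²=4
Sum = 17
MSE = 17/4 = 17/4

17/4


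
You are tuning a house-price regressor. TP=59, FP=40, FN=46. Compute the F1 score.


Precision = 59/99 = 0.596
Recall = 59/105 = 0.5619
F1 = 2·P·R/(P+R) = 2·TP/(2·TP+FP+FN) = 118/(118+40+46) = 118/204 = 0.5784

0.5784


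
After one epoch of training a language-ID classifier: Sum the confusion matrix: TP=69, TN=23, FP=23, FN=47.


Total = TP + TN + FP + FN
= 69 + 23 + 23 + 47
= 162
(Predicted positive: 92, predicted negative: 70)

162


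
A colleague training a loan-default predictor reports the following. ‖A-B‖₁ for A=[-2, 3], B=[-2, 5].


d = |-2+ 2| + |3-5|
  = 0 + 2
  = 2

2


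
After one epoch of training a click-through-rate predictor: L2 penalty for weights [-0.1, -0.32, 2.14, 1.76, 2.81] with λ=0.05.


‖w‖₂² = (-0.1)² + (-0.32)² + (2.14)² + (1.76)² + (2.81)²
     = 0.01 + 0.1024 + 4.5796 + 3.0976 + 7.8961
     = 15.6857
λ·‖w‖₂² = 0.05·15.6857 = 0.784285

0.784285


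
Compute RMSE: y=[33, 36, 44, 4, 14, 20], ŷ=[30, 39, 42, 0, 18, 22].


MSE = 58/6 = 9.6667
RMSE = √(58/6) = 3.1091

3.1091


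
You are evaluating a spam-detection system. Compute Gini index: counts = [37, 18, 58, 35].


Probabilities: [37/148, 18/148, 58/148, 35/148] ≈ [0.25, 0.1216, 0.3919, 0.2365]
Σpᵢ² = (1369 + 324 + 3364 + 1225)/148² = 6282/21904
Gini = 1 - Σpᵢ² = 1 - 6282/21904 = 0.7132

0.7132


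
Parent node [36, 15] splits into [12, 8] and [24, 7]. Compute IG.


Parent = [36, 15], H_parent = 0.874
H_left = 0.971 (n=20), H_right = 0.7706 (n=31)
H_children = (20/51)·0.971 + (31/51)·0.7706 = 0.8492
IG = 0.874 - 0.8492 = 0.0248

0.0248
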